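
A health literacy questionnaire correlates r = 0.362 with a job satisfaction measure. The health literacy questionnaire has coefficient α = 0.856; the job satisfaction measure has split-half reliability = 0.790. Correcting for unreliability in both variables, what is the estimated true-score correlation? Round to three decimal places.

0.440

r_true = r_obs / √(r_xx · r_yy) = 0.362 / √(0.856 × 0.790) = 0.362 / √0.676240 = 0.362 / 0.8223 ≈ 0.440.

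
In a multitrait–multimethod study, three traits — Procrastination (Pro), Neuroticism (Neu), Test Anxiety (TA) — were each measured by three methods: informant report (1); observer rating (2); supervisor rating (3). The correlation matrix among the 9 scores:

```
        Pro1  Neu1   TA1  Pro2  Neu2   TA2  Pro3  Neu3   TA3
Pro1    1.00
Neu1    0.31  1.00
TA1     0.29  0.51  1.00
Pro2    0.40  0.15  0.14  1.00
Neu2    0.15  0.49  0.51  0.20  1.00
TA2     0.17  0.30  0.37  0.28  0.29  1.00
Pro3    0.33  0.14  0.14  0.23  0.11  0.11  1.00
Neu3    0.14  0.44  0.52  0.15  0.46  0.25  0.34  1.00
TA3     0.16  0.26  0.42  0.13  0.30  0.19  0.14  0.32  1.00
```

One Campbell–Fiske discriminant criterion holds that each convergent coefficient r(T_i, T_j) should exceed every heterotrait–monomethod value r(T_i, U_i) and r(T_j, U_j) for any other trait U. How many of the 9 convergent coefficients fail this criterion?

Convergent coefficients and their comparison sets:
Pro (methods 1·2): 0.40 vs {0.31, 0.20, 0.29, 0.28} → pass.
Pro (methods 1·3): 0.33 vs {0.31, 0.34, 0.29, 0.14} → fail.
Pro (methods 2·3): 0.23 vs {0.20, 0.34, 0.28, 0.14} → fail.
Neu (methods 1·2): 0.49 vs {0.31, 0.20, 0.51, 0.29} → fail.
Neu (methods 1·3): 0.44 vs {0.31, 0.34, 0.51, 0.32} → fail.
Neu (methods 2·3): 0.46 vs {0.20, 0.34, 0.29, 0.32} → pass.
TA (methods 1·2): 0.37 vs {0.29, 0.28, 0.51, 0.29} → fail.
TA (methods 1·3): 0.42 vs {0.29, 0.14, 0.51, 0.32} → fail.
TA (methods 2·3): 0.19 vs {0.28, 0.14, 0.29, 0.32} → fail.
7 of 9 fail.

7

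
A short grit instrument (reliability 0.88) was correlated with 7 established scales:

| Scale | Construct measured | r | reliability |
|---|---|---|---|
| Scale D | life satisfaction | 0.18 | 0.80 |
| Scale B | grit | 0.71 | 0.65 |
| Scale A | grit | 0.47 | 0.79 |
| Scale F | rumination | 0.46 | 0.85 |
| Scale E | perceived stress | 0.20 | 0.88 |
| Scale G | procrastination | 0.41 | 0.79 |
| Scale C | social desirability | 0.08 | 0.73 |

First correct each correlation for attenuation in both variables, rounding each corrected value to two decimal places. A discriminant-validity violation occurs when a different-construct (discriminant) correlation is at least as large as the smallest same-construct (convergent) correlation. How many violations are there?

Disattenuated r (r / √(r_scale · r_new)):
  Scale D (disc): 0.18 / √(0.80·0.88) = 0.21
  Scale B (conv): 0.71 / √(0.65·0.88) = 0.94
  Scale A (conv): 0.47 / √(0.79·0.88) = 0.56
  Scale F (disc): 0.46 / √(0.85·0.88) = 0.53
  Scale E (disc): 0.20 / √(0.88·0.88) = 0.23
  Scale G (disc): 0.41 / √(0.79·0.88) = 0.49
  Scale C (disc): 0.08 / √(0.73·0.88) = 0.10
Smallest convergent = 0.56. Discriminant values: 0.21, 0.53, 0.23, 0.49, 0.10; count ≥ 0.56 → 0.

0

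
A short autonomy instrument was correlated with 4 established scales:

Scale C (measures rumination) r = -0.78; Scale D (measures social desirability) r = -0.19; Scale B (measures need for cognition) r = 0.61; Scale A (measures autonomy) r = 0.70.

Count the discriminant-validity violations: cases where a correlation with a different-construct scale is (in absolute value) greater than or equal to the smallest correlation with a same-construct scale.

1

Convergent (same construct = autonomy): Scale A.
Smallest convergent = 0.70. Discriminant |r|: 0.78, 0.19, 0.61; count ≥ 0.70 → 1.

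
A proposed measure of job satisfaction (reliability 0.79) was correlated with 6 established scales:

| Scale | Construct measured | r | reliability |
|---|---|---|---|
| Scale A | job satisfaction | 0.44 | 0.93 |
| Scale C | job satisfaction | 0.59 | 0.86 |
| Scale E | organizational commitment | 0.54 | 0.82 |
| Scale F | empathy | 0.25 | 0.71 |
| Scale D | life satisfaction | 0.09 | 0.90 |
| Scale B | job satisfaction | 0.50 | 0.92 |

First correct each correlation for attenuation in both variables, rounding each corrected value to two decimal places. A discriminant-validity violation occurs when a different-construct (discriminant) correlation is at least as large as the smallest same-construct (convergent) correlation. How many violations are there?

1

Disattenuated r (r / √(r_scale · r_new)):
  Scale A (conv): 0.44 / √(0.93·0.79) = 0.51
  Scale C (conv): 0.59 / √(0.86·0.79) = 0.72
  Scale E (disc): 0.54 / √(0.82·0.79) = 0.67
  Scale F (disc): 0.25 / √(0.71·0.79) = 0.33
  Scale D (disc): 0.09 / √(0.90·0.79) = 0.11
  Scale B (conv): 0.50 / √(0.92·0.79) = 0.59
Smallest convergent = 0.51. Discriminant values: 0.67, 0.33, 0.11; count ≥ 0.51 → 1.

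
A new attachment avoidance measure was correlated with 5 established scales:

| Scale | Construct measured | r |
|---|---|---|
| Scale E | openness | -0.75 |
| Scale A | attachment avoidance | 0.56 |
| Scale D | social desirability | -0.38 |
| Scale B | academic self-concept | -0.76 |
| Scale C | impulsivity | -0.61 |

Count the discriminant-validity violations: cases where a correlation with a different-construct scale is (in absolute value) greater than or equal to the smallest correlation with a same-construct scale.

3

Convergent (same construct = attachment avoidance): Scale A.
Smallest convergent = 0.56. Discriminant |r|: 0.75, 0.38, 0.76, 0.61; count ≥ 0.56 → 3.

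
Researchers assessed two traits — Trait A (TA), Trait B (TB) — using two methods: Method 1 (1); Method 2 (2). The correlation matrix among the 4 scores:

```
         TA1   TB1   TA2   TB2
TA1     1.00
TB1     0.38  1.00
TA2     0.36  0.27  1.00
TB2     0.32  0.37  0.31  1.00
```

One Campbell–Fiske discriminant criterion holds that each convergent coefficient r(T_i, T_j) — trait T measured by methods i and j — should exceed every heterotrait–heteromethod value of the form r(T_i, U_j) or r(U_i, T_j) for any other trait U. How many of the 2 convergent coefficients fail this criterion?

Convergent coefficients and their comparison sets:
TA (methods 1·2): 0.36 vs {0.32, 0.27} → pass.
TB (methods 1·2): 0.37 vs {0.27, 0.32} → pass.
0 of 2 fail.

0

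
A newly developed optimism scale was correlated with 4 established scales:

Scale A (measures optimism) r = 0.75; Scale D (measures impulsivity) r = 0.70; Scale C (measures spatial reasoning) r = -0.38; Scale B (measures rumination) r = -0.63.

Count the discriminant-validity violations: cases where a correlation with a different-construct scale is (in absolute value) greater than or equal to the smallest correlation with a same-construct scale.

0

Convergent (same construct = optimism): Scale A.
Smallest convergent = 0.75. Discriminant |r|: 0.70, 0.38, 0.63; count ≥ 0.75 → 0.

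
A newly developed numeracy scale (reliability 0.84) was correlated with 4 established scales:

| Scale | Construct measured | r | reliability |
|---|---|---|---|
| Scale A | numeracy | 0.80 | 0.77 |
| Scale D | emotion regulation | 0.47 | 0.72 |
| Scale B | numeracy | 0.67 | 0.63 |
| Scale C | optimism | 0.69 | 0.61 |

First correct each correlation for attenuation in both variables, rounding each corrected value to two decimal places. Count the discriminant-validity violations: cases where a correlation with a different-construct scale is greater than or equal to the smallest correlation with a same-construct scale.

1

Disattenuated r (r / √(r_scale · r_new)):
  Scale A (conv): 0.80 / √(0.77·0.84) = 0.99
  Scale D (disc): 0.47 / √(0.72·0.84) = 0.60
  Scale B (conv): 0.67 / √(0.63·0.84) = 0.92
  Scale C (disc): 0.69 / √(0.61·0.84) = 0.96
Smallest convergent = 0.92. Discriminant values: 0.60, 0.96; count ≥ 0.92 → 1.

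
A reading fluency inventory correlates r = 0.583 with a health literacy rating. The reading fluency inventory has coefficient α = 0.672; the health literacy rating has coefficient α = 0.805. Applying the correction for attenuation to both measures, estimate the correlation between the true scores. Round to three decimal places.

r_true = r_obs / √(r_xx · r_yy) = 0.583 / √(0.672 × 0.805) = 0.583 / √0.540960 = 0.583 / 0.7355 ≈ 0.793.

0.793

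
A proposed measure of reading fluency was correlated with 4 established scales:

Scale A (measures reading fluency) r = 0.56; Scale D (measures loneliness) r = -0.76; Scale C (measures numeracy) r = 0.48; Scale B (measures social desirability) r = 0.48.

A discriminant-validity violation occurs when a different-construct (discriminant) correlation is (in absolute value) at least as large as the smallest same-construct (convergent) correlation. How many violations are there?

Convergent (same construct = reading fluency): Scale A.
Smallest convergent = 0.56. Discriminant |r|: 0.76, 0.48, 0.48; count ≥ 0.56 → 1.

1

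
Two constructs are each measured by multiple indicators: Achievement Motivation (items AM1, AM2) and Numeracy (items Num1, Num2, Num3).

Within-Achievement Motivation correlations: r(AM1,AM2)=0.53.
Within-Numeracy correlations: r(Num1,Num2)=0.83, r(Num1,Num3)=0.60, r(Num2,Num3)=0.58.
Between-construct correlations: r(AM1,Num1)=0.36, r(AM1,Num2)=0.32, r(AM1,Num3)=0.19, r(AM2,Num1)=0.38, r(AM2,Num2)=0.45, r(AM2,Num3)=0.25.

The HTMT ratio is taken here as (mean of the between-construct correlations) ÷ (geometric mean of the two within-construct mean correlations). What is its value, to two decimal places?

0.55

Mean between = 1.95/6 = 0.3250.
Mean within-AM = 0.53/1 = 0.5300; mean within-Num = 2.01/3 = 0.6700.
Geometric mean = √(0.5300 × 0.6700) = 0.5959.
HTMT = 0.3250 / 0.5959 = 0.55.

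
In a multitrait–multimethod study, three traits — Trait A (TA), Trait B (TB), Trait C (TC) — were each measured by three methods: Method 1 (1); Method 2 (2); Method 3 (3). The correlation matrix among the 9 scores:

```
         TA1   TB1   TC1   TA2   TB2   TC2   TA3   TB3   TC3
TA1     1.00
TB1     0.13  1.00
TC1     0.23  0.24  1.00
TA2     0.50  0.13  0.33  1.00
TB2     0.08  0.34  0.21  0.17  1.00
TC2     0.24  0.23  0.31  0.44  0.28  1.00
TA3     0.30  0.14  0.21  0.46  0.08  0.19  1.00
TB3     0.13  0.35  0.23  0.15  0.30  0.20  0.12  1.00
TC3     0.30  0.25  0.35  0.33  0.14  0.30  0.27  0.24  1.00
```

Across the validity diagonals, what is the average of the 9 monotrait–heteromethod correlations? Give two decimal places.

0.36

Convergent values: 0.50, 0.30, 0.46, 0.34, 0.35, 0.30, 0.31, 0.35, 0.30; mean = 3.21/9 = 0.36.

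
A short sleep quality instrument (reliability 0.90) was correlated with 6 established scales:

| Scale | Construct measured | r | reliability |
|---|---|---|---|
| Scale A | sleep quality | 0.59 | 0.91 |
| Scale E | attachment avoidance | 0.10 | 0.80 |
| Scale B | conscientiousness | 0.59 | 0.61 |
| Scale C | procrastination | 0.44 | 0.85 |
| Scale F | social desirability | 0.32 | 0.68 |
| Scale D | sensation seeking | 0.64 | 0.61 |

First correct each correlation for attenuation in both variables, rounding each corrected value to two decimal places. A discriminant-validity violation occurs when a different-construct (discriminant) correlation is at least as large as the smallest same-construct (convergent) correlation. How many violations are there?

Disattenuated r (r / √(r_scale · r_new)):
  Scale A (conv): 0.59 / √(0.91·0.90) = 0.65
  Scale E (disc): 0.10 / √(0.80·0.90) = 0.12
  Scale B (disc): 0.59 / √(0.61·0.90) = 0.80
  Scale C (disc): 0.44 / √(0.85·0.90) = 0.50
  Scale F (disc): 0.32 / √(0.68·0.90) = 0.41
  Scale D (disc): 0.64 / √(0.61·0.90) = 0.86
Smallest convergent = 0.65. Discriminant values: 0.12, 0.80, 0.50, 0.41, 0.86; count ≥ 0.65 → 2.

2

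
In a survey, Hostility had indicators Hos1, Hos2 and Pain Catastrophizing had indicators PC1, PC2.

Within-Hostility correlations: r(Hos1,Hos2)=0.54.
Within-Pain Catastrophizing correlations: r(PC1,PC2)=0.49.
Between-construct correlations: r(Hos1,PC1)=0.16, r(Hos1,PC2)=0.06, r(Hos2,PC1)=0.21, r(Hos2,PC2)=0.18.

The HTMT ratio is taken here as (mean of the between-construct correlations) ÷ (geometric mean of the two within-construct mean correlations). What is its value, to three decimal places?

0.296

Between-construct mean = 0.61/4 = 0.1525.
Mean within-Hos = 0.54/1 = 0.5400; mean within-PC = 0.49/1 = 0.4900.
Geometric mean = √(0.5400 × 0.4900) = 0.5144.
HTMT = 0.1525 / 0.5144 = 0.296.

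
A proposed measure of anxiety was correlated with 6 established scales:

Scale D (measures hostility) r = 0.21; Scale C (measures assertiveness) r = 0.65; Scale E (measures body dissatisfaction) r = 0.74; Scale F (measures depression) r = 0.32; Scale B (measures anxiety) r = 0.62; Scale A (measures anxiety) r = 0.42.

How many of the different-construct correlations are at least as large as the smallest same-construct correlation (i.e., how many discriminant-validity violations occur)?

2

Convergent (same construct = anxiety): Scale B, Scale A.
Smallest convergent = 0.42. Discriminant values: 0.21, 0.65, 0.74, 0.32; count ≥ 0.42 → 2.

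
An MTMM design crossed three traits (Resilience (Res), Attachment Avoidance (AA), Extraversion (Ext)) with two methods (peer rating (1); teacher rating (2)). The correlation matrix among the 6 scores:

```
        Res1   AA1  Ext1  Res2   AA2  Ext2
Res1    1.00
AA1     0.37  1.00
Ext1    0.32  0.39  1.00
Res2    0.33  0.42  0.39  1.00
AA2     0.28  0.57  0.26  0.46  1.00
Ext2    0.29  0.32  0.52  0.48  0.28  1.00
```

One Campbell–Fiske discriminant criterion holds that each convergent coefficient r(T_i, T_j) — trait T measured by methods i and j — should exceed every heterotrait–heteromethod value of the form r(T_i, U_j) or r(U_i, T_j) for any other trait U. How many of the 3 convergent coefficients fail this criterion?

1

Each convergent coefficient versus the relevant comparison correlations:
Res (methods 1·2): 0.33 vs {0.28, 0.42, 0.29, 0.39} → fail.
AA (methods 1·2): 0.57 vs {0.42, 0.28, 0.32, 0.26} → pass.
Ext (methods 1·2): 0.52 vs {0.39, 0.29, 0.26, 0.32} → pass.
1 of 3 fail.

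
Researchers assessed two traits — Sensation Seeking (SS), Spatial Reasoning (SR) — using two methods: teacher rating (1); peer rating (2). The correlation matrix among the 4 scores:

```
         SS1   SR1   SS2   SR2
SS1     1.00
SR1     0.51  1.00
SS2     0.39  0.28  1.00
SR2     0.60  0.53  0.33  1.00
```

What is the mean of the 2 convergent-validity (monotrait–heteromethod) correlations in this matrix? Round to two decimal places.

Convergent values: 0.39, 0.53; mean = 0.92/2 = 0.46.

0.46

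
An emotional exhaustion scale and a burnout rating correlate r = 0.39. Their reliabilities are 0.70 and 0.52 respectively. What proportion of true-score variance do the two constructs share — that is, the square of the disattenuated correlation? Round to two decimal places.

0.42

Disattenuated r = 0.39 / √(0.70 × 0.52) = 0.39 / 0.6033 = 0.6464.
Shared true-score variance = 0.6464² = 0.4178 ≈ 0.42.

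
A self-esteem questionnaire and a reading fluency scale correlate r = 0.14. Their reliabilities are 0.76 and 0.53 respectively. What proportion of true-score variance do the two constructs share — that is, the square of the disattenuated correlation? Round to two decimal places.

0.05

Disattenuated r = 0.14 / √(0.76 × 0.53) = 0.14 / 0.6347 = 0.2206.
Shared true-score variance = 0.2206² = 0.0487 ≈ 0.05.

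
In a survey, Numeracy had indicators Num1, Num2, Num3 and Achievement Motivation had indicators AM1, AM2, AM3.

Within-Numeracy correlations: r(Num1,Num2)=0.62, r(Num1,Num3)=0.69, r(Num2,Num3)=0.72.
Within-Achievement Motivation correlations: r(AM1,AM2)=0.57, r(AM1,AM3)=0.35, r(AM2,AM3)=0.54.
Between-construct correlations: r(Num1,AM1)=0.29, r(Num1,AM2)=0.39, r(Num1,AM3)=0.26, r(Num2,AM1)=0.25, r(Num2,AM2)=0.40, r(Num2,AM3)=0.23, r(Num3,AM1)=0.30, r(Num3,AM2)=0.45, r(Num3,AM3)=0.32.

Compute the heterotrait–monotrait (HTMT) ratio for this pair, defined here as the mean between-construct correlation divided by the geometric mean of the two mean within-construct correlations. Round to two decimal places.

0.56

Mean heterotrait r = 2.89/9 = 0.3211.
Mean within-Num = 2.03/3 = 0.6767; mean within-AM = 1.46/3 = 0.4867.
Geometric mean = √(0.6767 × 0.4867) = 0.5739.
HTMT = 0.3211 / 0.5739 = 0.56.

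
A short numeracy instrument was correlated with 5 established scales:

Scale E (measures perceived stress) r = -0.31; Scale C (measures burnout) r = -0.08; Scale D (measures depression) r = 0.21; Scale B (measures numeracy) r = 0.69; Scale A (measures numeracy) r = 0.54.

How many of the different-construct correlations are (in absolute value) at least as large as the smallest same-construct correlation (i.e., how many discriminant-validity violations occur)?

0

Convergent (same construct = numeracy): Scale B, Scale A.
Smallest convergent = 0.54. Discriminant |r|: 0.31, 0.08, 0.21; count ≥ 0.54 → 0.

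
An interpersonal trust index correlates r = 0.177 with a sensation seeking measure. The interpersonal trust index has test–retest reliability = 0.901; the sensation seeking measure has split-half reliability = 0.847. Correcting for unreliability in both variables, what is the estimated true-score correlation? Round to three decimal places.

0.203

r_true = r_obs / √(r_xx · r_yy) = 0.177 / √(0.901 × 0.847) = 0.177 / √0.763147 = 0.177 / 0.8736 ≈ 0.203.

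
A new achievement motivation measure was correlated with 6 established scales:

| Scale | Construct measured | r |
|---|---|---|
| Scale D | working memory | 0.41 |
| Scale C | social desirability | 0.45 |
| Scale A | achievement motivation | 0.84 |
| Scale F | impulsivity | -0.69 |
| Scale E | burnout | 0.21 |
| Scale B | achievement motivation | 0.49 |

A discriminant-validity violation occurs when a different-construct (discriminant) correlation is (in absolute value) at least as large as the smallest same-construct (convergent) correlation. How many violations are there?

1

Convergent (same construct = achievement motivation): Scale A, Scale B.
Smallest convergent = 0.49. Discriminant |r|: 0.41, 0.45, 0.69, 0.21; count ≥ 0.49 → 1.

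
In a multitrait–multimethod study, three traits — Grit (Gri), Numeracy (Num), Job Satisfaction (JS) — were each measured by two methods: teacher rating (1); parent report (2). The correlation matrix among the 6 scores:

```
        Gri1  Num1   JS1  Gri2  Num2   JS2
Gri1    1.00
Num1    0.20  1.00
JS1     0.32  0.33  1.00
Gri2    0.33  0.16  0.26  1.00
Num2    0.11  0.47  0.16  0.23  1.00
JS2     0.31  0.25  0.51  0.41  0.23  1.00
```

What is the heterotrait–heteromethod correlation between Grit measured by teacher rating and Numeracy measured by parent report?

0.11

Different traits and methods: r(Gri1, Num2) = 0.11.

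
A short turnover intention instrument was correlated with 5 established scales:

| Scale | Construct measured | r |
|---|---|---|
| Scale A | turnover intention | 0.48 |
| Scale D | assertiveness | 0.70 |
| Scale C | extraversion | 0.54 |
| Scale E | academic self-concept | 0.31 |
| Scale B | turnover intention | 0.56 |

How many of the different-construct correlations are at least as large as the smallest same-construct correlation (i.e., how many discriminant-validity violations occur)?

2

Convergent (same construct = turnover intention): Scale A, Scale B.
Smallest convergent = 0.48. Discriminant values: 0.70, 0.54, 0.31; count ≥ 0.48 → 2.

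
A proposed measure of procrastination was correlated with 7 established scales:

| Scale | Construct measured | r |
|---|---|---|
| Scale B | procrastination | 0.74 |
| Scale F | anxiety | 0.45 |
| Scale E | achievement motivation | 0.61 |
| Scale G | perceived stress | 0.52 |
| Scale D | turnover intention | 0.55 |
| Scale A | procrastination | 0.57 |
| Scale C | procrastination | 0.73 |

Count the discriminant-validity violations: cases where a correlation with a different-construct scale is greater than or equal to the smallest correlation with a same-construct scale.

1

Convergent (same construct = procrastination): Scale B, Scale A, Scale C.
Smallest convergent = 0.57. Discriminant values: 0.45, 0.61, 0.52, 0.55; count ≥ 0.57 → 1.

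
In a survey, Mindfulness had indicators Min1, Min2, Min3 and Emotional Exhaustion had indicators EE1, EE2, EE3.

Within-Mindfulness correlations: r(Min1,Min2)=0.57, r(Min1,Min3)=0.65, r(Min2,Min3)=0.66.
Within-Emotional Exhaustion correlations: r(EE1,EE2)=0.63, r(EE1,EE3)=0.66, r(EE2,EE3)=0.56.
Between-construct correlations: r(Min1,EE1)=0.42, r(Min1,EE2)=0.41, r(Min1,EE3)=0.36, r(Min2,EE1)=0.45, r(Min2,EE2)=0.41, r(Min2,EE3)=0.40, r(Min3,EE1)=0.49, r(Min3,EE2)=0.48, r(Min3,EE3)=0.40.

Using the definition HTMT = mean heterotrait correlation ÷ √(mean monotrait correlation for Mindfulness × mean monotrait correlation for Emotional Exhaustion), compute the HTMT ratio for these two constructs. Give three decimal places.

0.683

Mean heterotrait r = 3.82/9 = 0.4244.
Mean within-Min = 1.88/3 = 0.6267; mean within-EE = 1.85/3 = 0.6167.
Geometric mean = √(0.6267 × 0.6167) = 0.6217.
HTMT = 0.4244 / 0.6217 = 0.683.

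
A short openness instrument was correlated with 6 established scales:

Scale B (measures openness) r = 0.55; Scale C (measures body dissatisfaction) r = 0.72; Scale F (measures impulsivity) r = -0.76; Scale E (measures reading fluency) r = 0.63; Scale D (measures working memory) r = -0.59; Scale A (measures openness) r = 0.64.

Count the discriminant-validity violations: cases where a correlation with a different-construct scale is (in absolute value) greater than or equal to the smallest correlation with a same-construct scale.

Convergent (same construct = openness): Scale B, Scale A.
Smallest convergent = 0.55. Discriminant |r|: 0.72, 0.76, 0.63, 0.59; count ≥ 0.55 → 4.

4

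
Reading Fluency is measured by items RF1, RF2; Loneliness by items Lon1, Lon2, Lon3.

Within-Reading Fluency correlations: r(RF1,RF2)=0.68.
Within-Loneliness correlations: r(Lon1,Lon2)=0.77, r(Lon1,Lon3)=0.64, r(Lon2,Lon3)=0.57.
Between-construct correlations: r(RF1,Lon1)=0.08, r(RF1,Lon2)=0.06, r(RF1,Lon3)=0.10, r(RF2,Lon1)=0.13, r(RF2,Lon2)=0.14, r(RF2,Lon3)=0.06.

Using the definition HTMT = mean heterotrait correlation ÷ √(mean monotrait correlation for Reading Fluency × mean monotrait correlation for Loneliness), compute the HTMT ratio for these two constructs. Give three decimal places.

0.142

Mean between = 0.57/6 = 0.0950.
Mean within-RF = 0.68/1 = 0.6800; mean within-Lon = 1.98/3 = 0.6600.
Geometric mean = √(0.6800 × 0.6600) = 0.6699.
HTMT = 0.0950 / 0.6699 = 0.142.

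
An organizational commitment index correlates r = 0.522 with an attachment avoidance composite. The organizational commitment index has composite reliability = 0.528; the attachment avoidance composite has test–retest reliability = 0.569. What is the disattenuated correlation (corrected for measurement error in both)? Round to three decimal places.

0.952

r_true = r_obs / √(r_xx · r_yy) = 0.522 / √(0.528 × 0.569) = 0.522 / √0.300432 = 0.522 / 0.5481 ≈ 0.952.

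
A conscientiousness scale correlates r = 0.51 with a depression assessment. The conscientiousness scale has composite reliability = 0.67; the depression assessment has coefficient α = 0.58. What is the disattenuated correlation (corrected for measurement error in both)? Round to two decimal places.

r_true = r_obs / √(r_xx · r_yy) = 0.51 / √(0.67 × 0.58) = 0.51 / √0.3886 = 0.51 / 0.6234 ≈ 0.82.

0.82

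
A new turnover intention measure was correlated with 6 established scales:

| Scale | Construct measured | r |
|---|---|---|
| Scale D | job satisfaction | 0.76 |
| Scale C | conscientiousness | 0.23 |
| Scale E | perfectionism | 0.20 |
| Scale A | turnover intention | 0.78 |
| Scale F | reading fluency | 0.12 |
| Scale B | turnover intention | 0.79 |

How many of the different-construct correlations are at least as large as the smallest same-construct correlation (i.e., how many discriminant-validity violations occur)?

Convergent (same construct = turnover intention): Scale A, Scale B.
Smallest convergent = 0.78. Discriminant values: 0.76, 0.23, 0.20, 0.12; count ≥ 0.78 → 0.

0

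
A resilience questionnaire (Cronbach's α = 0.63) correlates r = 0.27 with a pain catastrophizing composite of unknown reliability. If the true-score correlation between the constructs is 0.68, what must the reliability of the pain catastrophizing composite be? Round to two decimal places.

0.25

r_true = r_obs / √(r_xx · r_yy) ⇒ 0.68 = 0.27 / √(0.63 · r_yy).
√(0.63 · r_yy) = 0.27 / 0.68 = 0.3971; 0.63 · r_yy = 0.1577; r_yy = 0.1577 / 0.63 ≈ 0.25.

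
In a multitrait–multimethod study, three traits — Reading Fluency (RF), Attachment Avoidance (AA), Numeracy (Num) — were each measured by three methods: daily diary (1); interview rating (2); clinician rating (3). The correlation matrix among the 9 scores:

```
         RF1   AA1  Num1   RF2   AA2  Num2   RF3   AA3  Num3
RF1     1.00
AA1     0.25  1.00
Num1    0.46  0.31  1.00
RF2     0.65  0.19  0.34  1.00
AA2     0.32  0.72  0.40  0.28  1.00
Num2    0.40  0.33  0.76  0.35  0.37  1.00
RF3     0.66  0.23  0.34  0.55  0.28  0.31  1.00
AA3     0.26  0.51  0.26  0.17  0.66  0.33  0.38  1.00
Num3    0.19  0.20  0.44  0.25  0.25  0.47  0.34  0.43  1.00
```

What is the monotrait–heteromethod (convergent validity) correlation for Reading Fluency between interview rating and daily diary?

Same trait (RF), different methods: r(RF2, RF1) = 0.65.

0.65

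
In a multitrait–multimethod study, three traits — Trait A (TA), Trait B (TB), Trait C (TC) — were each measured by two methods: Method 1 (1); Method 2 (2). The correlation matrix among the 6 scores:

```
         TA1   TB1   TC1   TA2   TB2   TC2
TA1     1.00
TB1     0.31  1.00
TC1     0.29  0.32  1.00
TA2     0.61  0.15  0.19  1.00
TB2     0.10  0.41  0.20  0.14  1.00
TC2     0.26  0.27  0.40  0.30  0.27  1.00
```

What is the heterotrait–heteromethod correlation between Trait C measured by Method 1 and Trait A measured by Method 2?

0.19

Different traits and methods: r(TC1, TA2) = 0.19.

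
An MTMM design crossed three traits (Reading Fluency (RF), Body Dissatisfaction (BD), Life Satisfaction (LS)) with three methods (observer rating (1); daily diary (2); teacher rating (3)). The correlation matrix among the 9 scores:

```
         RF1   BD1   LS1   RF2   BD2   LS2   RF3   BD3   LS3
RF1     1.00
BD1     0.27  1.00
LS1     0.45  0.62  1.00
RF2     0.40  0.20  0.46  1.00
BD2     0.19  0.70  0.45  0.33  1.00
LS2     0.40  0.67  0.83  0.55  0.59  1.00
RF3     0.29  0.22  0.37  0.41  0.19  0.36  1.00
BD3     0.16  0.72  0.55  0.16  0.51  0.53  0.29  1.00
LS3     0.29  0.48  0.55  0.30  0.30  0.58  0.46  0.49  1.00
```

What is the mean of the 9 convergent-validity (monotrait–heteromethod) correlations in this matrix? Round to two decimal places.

0.55

Convergent values: 0.40, 0.29, 0.41, 0.70, 0.72, 0.51, 0.83, 0.55, 0.58; mean = 4.99/9 = 0.55.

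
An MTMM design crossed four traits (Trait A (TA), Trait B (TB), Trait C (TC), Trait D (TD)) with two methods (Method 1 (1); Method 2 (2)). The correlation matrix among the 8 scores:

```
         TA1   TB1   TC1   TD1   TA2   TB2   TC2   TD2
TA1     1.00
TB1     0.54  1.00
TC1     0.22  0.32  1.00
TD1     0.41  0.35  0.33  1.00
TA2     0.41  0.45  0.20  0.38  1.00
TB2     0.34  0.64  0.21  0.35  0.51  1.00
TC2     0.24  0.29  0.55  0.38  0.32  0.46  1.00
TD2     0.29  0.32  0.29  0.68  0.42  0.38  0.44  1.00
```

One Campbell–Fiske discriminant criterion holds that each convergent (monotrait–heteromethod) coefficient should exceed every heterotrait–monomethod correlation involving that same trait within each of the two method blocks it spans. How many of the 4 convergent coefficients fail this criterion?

Convergent coefficients and their comparison sets:
TA (methods 1·2): 0.41 vs {0.54, 0.51, 0.22, 0.32, 0.41, 0.42} → fail.
TB (methods 1·2): 0.64 vs {0.54, 0.51, 0.32, 0.46, 0.35, 0.38} → pass.
TC (methods 1·2): 0.55 vs {0.22, 0.32, 0.32, 0.46, 0.33, 0.44} → pass.
TD (methods 1·2): 0.68 vs {0.41, 0.42, 0.35, 0.38, 0.33, 0.44} → pass.
1 of 4 fail.

1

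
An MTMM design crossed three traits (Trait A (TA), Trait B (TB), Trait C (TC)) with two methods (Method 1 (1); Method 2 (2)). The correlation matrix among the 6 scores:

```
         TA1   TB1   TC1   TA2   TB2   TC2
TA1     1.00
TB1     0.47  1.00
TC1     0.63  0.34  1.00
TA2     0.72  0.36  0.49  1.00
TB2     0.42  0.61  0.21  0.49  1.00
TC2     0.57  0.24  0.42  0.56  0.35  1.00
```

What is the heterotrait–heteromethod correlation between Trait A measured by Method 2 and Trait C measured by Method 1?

0.49

Different traits and methods: r(TA2, TC1) = 0.49.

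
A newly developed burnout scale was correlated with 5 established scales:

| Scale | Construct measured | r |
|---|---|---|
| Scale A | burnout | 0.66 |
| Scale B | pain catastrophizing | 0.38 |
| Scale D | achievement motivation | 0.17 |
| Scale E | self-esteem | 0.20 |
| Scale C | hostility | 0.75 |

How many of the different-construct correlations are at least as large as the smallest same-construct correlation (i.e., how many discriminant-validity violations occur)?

Convergent (same construct = burnout): Scale A.
Smallest convergent = 0.66. Discriminant values: 0.38, 0.17, 0.20, 0.75; count ≥ 0.66 → 1.

1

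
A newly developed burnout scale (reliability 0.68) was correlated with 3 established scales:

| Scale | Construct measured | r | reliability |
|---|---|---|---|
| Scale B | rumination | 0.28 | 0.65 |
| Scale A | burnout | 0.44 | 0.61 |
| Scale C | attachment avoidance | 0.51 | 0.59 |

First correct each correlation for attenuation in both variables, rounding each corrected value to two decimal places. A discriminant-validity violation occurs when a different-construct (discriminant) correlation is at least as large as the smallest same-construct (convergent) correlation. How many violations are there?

1

Disattenuated r (r / √(r_scale · r_new)):
  Scale B (disc): 0.28 / √(0.65·0.68) = 0.42
  Scale A (conv): 0.44 / √(0.61·0.68) = 0.68
  Scale C (disc): 0.51 / √(0.59·0.68) = 0.81
Smallest convergent = 0.68. Discriminant values: 0.42, 0.81; count ≥ 0.68 → 1.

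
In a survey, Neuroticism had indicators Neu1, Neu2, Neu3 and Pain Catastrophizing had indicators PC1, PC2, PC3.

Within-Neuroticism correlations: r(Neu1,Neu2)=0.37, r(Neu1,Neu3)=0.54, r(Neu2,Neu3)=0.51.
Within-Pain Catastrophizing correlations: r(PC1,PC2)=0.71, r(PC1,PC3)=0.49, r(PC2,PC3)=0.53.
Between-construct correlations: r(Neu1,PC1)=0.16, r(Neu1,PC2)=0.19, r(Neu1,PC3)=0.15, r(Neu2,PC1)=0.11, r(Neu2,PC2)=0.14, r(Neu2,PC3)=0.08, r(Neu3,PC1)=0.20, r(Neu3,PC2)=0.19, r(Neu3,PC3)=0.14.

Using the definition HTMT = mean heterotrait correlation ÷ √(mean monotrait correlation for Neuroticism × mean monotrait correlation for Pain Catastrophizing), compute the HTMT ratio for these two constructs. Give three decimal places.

0.289

Mean between = 1.36/9 = 0.1511.
Mean within-Neu = 1.42/3 = 0.4733; mean within-PC = 1.73/3 = 0.5767.
Geometric mean = √(0.4733 × 0.5767) = 0.5224.
HTMT = 0.1511 / 0.5224 = 0.289.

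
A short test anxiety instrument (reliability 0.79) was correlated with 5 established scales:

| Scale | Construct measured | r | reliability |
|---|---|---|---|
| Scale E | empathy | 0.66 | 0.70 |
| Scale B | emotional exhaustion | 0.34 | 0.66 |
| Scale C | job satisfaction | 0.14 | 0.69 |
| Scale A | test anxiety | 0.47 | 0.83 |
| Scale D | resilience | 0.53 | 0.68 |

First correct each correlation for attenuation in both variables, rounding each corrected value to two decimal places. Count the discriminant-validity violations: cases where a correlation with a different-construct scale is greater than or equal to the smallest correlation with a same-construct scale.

2

Disattenuated r (r / √(r_scale · r_new)):
  Scale E (disc): 0.66 / √(0.70·0.79) = 0.89
  Scale B (disc): 0.34 / √(0.66·0.79) = 0.47
  Scale C (disc): 0.14 / √(0.69·0.79) = 0.19
  Scale A (conv): 0.47 / √(0.83·0.79) = 0.58
  Scale D (disc): 0.53 / √(0.68·0.79) = 0.72
Smallest convergent = 0.58. Discriminant values: 0.89, 0.47, 0.19, 0.72; count ≥ 0.58 → 2.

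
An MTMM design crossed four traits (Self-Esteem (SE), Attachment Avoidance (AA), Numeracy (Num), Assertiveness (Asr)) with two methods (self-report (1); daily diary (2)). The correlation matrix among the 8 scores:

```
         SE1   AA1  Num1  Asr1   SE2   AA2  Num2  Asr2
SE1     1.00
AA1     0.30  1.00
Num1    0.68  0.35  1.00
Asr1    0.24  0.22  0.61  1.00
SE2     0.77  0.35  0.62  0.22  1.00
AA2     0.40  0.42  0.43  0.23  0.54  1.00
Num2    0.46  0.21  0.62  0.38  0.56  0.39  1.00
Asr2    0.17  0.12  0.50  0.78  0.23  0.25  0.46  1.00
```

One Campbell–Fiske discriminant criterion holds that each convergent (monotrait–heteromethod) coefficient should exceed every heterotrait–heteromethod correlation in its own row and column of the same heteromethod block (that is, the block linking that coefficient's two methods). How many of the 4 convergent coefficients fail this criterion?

Each convergent coefficient versus the relevant comparison correlations:
SE (methods 1·2): 0.77 vs {0.40, 0.35, 0.46, 0.62, 0.17, 0.22} → pass.
AA (methods 1·2): 0.42 vs {0.35, 0.40, 0.21, 0.43, 0.12, 0.23} → fail.
Num (methods 1·2): 0.62 vs {0.62, 0.46, 0.43, 0.21, 0.50, 0.38} → fail.
Asr (methods 1·2): 0.78 vs {0.22, 0.17, 0.23, 0.12, 0.38, 0.50} → pass.
2 of 4 fail.

2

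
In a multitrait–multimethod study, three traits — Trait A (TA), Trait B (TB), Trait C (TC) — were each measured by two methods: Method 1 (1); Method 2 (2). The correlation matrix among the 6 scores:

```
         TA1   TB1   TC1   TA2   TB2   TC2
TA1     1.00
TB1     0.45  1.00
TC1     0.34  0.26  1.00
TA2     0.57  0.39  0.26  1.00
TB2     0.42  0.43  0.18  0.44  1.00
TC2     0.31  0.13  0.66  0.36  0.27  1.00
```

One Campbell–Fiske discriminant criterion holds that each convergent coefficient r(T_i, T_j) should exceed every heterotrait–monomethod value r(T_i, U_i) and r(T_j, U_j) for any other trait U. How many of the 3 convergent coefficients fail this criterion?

Checking each validity diagonal entry against its comparison values:
TA (methods 1·2): 0.57 vs {0.45, 0.44, 0.34, 0.36} → pass.
TB (methods 1·2): 0.43 vs {0.45, 0.44, 0.26, 0.27} → fail.
TC (methods 1·2): 0.66 vs {0.34, 0.36, 0.26, 0.27} → pass.
1 of 3 fail.

1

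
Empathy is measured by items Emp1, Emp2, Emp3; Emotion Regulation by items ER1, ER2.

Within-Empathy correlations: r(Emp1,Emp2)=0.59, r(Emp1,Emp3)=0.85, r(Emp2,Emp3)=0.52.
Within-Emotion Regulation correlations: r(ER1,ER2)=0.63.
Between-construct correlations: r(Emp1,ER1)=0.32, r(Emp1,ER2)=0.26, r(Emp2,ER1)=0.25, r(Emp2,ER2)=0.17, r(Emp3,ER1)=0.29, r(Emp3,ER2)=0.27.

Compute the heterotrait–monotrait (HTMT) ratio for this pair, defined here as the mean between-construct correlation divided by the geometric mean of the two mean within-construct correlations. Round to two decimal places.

0.41

Between-construct mean = 1.56/6 = 0.2600.
Mean within-Emp = 1.96/3 = 0.6533; mean within-ER = 0.63/1 = 0.6300.
Geometric mean = √(0.6533 × 0.6300) = 0.6415.
HTMT = 0.2600 / 0.6415 = 0.41.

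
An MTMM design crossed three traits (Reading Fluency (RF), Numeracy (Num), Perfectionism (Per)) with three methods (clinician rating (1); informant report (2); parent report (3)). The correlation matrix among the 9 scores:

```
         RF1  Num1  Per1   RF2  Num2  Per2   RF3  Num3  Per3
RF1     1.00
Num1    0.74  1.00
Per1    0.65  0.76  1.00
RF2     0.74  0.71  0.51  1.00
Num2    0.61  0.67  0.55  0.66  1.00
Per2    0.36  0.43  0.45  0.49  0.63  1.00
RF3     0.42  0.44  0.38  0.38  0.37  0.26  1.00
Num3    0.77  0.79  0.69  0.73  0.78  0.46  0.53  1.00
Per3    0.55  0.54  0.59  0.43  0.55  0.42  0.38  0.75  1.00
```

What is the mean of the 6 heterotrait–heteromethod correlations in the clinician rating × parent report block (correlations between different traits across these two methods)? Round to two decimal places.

0.56

HTHM values (method 1 × method 3): 0.77, 0.55, 0.44, 0.54, 0.38, 0.69; mean = 3.37/6 = 0.56.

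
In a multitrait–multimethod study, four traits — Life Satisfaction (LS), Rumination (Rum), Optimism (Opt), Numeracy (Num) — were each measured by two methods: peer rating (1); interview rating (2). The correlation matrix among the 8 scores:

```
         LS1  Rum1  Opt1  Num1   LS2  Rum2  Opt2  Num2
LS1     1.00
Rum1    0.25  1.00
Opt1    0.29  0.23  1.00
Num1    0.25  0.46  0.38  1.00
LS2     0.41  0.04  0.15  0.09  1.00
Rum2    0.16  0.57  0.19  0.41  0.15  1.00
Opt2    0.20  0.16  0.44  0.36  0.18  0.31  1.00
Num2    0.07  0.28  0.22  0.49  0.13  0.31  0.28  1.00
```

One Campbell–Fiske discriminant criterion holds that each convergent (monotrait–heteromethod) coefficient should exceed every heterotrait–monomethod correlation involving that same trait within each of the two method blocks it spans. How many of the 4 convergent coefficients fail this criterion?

Checking each validity diagonal entry against its comparison values:
LS (methods 1·2): 0.41 vs {0.25, 0.15, 0.29, 0.18, 0.25, 0.13} → pass.
Rum (methods 1·2): 0.57 vs {0.25, 0.15, 0.23, 0.31, 0.46, 0.31} → pass.
Opt (methods 1·2): 0.44 vs {0.29, 0.18, 0.23, 0.31, 0.38, 0.28} → pass.
Num (methods 1·2): 0.49 vs {0.25, 0.13, 0.46, 0.31, 0.38, 0.28} → pass.
0 of 4 fail.

0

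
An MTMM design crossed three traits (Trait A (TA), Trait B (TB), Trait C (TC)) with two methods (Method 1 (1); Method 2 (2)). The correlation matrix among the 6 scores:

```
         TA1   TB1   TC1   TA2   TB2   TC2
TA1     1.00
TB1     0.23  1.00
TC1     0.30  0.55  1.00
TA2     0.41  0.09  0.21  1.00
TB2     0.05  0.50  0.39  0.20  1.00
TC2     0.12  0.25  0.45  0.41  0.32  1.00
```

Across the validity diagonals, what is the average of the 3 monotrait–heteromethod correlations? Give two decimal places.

Convergent values: 0.41, 0.50, 0.45; mean = 1.36/3 = 0.45.

0.45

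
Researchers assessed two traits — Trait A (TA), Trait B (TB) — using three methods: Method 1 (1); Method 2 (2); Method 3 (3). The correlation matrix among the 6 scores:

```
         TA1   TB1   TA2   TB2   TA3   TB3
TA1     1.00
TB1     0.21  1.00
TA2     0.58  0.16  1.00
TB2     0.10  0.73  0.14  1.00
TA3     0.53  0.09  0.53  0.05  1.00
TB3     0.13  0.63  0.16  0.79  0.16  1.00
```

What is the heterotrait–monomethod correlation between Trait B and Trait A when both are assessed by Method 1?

0.21

Different traits, same method: r(TB1, TA1) = 0.21.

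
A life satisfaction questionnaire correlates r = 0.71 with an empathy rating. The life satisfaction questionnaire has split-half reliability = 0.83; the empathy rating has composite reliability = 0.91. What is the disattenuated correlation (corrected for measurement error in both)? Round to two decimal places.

r_true = r_obs / √(r_xx · r_yy) = 0.71 / √(0.83 × 0.91) = 0.71 / √0.7553 = 0.71 / 0.8691 ≈ 0.82.

0.82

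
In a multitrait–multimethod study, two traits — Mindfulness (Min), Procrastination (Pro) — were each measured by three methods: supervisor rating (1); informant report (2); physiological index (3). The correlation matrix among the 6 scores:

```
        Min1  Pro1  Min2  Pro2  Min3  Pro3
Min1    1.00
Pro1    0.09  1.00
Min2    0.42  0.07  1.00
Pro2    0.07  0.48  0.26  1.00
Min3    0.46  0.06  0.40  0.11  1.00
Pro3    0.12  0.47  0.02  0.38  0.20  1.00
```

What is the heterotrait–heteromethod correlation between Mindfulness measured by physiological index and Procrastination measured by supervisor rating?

Different traits and methods: r(Min3, Pro1) = 0.06.

0.06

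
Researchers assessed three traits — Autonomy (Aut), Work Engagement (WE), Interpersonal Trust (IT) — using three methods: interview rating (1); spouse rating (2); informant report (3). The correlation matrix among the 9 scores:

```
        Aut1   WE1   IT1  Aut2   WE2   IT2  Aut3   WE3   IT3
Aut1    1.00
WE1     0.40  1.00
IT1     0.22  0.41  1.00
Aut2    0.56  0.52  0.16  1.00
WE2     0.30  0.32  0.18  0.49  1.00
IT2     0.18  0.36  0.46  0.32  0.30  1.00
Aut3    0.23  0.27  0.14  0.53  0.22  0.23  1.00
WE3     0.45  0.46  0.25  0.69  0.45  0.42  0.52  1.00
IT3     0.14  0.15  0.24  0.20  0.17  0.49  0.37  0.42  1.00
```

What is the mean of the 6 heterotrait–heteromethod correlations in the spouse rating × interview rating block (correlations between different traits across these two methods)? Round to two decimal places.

0.28

HTHM values (method 2 × method 1): 0.52, 0.16, 0.30, 0.18, 0.18, 0.36; mean = 1.70/6 = 0.28.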